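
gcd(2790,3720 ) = 930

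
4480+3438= 7918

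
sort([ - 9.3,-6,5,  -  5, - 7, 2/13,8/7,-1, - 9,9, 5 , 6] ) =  [- 9.3,-9,-7,  -  6, - 5,-1,2/13,8/7,5,5, 6,9]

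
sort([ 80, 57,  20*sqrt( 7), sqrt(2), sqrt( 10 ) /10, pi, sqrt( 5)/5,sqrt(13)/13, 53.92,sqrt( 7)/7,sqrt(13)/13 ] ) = [ sqrt( 13)/13, sqrt( 13 )/13 , sqrt(10)/10, sqrt(7 )/7,  sqrt(5)/5,sqrt( 2 ),  pi , 20*sqrt( 7) , 53.92,57,  80 ]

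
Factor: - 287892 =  - 2^2*3^2*11^1 * 727^1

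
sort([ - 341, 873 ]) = [ - 341,  873 ] 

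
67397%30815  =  5767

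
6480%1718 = 1326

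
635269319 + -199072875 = 436196444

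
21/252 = 1/12  =  0.08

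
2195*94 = 206330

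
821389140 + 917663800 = 1739052940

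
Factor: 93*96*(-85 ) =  -2^5 * 3^2*5^1*17^1*31^1 =- 758880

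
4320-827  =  3493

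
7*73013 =511091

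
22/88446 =11/44223 = 0.00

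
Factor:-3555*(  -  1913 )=6800715 = 3^2*5^1*79^1*1913^1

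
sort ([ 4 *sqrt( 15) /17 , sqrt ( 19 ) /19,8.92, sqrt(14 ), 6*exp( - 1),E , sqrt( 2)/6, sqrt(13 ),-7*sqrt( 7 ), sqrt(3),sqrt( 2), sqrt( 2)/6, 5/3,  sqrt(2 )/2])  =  [ - 7*sqrt( 7), sqrt( 19) /19, sqrt(2)/6, sqrt( 2)/6,sqrt( 2)/2, 4*sqrt(15 )/17,sqrt(2), 5/3,  sqrt(3 ), 6*exp( - 1 ), E,sqrt ( 13), sqrt (14 ), 8.92 ] 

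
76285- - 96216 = 172501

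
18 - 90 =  - 72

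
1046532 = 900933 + 145599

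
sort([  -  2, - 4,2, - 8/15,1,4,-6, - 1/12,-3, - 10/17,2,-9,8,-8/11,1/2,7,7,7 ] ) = [-9, - 6, - 4,-3, - 2,- 8/11,-10/17, - 8/15,  -  1/12,  1/2,1,2,  2,4, 7,7, 7,8]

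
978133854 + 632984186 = 1611118040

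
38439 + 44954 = 83393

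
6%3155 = 6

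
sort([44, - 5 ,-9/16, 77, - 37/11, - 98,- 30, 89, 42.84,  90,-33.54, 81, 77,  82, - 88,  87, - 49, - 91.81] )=[ -98,  -  91.81,  -  88,-49,-33.54, - 30, - 5, - 37/11, - 9/16 , 42.84,44,77,77, 81, 82, 87,89, 90]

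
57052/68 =839= 839.00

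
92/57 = 1 + 35/57=   1.61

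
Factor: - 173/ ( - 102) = 2^( - 1)*  3^(-1 )*17^( - 1)*173^1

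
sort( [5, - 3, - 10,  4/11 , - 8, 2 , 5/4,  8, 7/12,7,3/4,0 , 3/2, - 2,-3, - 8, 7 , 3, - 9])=[ - 10, - 9, - 8, - 8, - 3, - 3, - 2,0, 4/11, 7/12,3/4, 5/4,3/2,2,3,5, 7, 7,8] 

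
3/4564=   3/4564  =  0.00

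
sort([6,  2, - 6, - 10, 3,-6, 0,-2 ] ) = [ - 10,-6,-6, - 2,0, 2, 3 , 6]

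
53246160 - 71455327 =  - 18209167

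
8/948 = 2/237 = 0.01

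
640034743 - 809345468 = -169310725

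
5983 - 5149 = 834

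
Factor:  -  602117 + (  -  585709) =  - 2^1* 3^1 *197971^1 = -1187826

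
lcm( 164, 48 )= 1968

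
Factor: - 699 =-3^1*233^1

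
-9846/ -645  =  15+ 57/215=15.27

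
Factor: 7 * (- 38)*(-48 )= 2^5*3^1 * 7^1*19^1 = 12768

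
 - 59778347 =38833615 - 98611962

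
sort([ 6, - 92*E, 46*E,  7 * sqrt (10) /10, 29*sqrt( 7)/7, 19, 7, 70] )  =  [ - 92*E,  7*sqrt( 10 )/10, 6, 7, 29*sqrt( 7)/7, 19, 70,46*E ]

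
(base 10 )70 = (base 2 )1000110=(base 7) 130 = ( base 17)42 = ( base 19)3D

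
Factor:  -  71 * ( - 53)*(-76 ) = - 285988 = -2^2 * 19^1*53^1 * 71^1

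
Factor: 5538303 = 3^2*615367^1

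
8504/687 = 12+260/687 =12.38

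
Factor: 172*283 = 48676 = 2^2*43^1*283^1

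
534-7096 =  - 6562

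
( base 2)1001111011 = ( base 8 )1173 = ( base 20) 1bf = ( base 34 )IN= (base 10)635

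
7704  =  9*856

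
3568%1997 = 1571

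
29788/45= 29788/45 = 661.96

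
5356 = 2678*2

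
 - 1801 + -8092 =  - 9893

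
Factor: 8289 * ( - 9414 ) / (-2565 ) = 2^1 * 3^2 * 5^( - 1 ) * 19^( - 1)*307^1*523^1 = 2890098/95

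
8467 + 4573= 13040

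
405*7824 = 3168720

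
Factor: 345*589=203205= 3^1*5^1 * 19^1 * 23^1* 31^1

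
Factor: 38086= 2^1*137^1*139^1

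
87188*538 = 46907144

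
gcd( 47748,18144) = 12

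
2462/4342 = 1231/2171 = 0.57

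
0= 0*94811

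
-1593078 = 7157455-8750533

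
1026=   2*513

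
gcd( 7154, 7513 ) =1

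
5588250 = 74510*75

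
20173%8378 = 3417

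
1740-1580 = 160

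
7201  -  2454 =4747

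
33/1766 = 33/1766= 0.02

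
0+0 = 0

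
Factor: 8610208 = 2^5*269069^1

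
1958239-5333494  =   - 3375255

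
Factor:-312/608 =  - 39/76 = - 2^( -2 )*3^1*13^1*19^( - 1 )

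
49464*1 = 49464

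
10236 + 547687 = 557923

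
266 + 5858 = 6124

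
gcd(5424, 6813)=3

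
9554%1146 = 386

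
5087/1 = 5087= 5087.00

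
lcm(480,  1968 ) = 19680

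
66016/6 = 33008/3= 11002.67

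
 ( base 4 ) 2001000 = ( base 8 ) 20100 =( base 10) 8256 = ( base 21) if3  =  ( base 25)d56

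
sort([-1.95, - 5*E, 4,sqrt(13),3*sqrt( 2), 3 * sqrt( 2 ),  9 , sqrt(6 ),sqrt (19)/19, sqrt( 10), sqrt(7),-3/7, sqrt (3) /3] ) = [ - 5 * E,-1.95,-3/7,sqrt (19)/19,sqrt(3)/3,sqrt( 6),  sqrt( 7 ) , sqrt( 10 ), sqrt (13 ), 4,3*sqrt(2),3*sqrt(2),  9 ]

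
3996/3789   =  1  +  23/421 = 1.05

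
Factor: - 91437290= - 2^1*5^1*7^1*29^1*31^1*1453^1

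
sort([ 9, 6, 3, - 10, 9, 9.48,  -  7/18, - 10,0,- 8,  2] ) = [  -  10 ,- 10,-8,-7/18, 0,2, 3 , 6,9,9,  9.48 ] 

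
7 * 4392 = 30744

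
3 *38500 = 115500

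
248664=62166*4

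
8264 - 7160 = 1104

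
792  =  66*12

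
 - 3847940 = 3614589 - 7462529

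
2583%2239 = 344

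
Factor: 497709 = 3^2*17^1*3253^1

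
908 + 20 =928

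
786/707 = 1 + 79/707=1.11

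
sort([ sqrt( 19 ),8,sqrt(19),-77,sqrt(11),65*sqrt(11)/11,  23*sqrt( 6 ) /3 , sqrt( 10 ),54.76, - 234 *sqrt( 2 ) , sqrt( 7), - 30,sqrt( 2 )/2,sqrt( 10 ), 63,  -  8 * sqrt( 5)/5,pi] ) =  [ - 234*sqrt(  2),-77,-30,- 8 * sqrt( 5)/5,sqrt( 2)/2, sqrt(7),pi,  sqrt( 10),sqrt( 10),sqrt( 11 ),sqrt(19 ),sqrt(19 ),8,23 * sqrt( 6 ) /3, 65*sqrt(11)/11,54.76,  63]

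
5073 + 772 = 5845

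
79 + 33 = 112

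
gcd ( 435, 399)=3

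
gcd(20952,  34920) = 6984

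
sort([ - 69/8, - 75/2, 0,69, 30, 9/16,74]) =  [ - 75/2, - 69/8,0,9/16, 30,69,74 ]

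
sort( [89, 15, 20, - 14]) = [  -  14,15, 20,  89] 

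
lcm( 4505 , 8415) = 445995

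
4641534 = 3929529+712005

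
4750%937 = 65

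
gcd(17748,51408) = 612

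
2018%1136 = 882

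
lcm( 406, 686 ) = 19894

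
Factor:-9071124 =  - 2^2*3^1*769^1*983^1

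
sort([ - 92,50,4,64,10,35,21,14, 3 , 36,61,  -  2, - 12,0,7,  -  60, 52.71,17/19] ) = [-92,  -  60, - 12 , - 2,0,17/19,3,4 , 7 , 10,14,21, 35, 36,50 , 52.71,  61 , 64 ] 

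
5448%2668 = 112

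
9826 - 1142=8684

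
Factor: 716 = 2^2 * 179^1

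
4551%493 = 114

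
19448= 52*374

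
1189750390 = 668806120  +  520944270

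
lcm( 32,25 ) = 800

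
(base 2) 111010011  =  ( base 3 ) 122022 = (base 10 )467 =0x1D3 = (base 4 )13103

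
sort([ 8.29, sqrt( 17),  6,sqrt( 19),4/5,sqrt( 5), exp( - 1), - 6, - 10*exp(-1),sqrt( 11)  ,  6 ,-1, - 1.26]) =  [ - 6, - 10*exp(  -  1 ),-1.26, -1,exp(-1), 4/5 , sqrt(5 ), sqrt(11), sqrt( 17),sqrt( 19 ), 6, 6, 8.29]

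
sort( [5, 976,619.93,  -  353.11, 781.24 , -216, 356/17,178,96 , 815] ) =[-353.11,-216,  5, 356/17, 96,178,619.93, 781.24 , 815,976] 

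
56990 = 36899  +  20091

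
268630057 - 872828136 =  -604198079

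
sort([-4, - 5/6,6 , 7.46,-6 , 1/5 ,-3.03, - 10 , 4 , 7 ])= [ - 10,-6,  -  4,-3.03 , - 5/6 , 1/5 , 4 , 6,7,7.46] 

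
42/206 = 21/103 = 0.20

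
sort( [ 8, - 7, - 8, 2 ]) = [ -8, - 7, 2, 8]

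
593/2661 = 593/2661 = 0.22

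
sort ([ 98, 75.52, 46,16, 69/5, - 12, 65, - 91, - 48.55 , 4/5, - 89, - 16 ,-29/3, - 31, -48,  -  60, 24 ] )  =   [ - 91, - 89,-60,-48.55, - 48, - 31, - 16,-12, - 29/3,4/5,69/5,16, 24, 46, 65,  75.52, 98 ]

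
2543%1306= 1237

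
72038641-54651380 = 17387261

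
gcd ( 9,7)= 1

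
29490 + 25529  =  55019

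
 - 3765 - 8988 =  - 12753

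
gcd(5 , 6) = 1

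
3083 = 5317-2234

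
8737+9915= 18652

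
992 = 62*16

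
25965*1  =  25965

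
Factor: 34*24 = 2^4*3^1*17^1 = 816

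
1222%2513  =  1222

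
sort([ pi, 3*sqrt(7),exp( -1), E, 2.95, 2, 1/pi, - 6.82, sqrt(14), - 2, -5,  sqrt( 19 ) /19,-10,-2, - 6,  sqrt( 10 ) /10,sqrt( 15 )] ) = [ - 10 , -6.82, - 6,-5, - 2, - 2,sqrt(19 ) /19, sqrt( 10)/10, 1/pi, exp(-1), 2, E, 2.95,pi, sqrt(14 ),sqrt( 15),3*sqrt( 7 ) ]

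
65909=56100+9809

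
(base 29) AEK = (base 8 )21204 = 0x2284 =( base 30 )9OG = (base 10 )8836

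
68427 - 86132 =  - 17705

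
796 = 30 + 766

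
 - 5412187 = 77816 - 5490003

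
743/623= 1 + 120/623 = 1.19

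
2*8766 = 17532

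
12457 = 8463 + 3994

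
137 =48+89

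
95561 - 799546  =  -703985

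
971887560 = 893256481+78631079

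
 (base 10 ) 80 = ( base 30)2K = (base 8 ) 120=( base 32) 2g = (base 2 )1010000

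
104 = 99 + 5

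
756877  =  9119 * 83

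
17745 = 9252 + 8493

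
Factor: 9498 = 2^1*3^1 * 1583^1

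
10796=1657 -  - 9139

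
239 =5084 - 4845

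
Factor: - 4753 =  - 7^2*  97^1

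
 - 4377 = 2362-6739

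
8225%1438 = 1035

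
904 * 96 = 86784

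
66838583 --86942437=153781020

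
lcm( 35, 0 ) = 0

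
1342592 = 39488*34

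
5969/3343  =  1 + 2626/3343 = 1.79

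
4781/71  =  67 + 24/71 = 67.34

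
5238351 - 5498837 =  - 260486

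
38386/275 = 139 + 161/275 = 139.59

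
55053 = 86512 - 31459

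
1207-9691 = -8484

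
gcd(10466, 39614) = 2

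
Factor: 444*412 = 2^4*3^1  *  37^1*103^1 = 182928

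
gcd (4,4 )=4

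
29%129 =29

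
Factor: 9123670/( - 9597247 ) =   -  2^1  *5^1 * 11^ ( - 1 ) *872477^ ( - 1)*912367^1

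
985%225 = 85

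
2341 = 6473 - 4132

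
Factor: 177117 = 3^1*43^1*1373^1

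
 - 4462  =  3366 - 7828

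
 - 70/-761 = 70/761 = 0.09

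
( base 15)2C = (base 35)17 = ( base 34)18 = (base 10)42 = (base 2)101010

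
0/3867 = 0 = 0.00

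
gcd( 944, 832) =16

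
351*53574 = 18804474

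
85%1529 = 85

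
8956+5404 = 14360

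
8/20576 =1/2572 = 0.00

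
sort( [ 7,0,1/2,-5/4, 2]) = [ - 5/4, 0,1/2, 2,  7 ] 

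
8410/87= 96 + 2/3 = 96.67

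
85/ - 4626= - 1 + 4541/4626 = - 0.02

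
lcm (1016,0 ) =0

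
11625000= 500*23250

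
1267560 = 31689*40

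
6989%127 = 4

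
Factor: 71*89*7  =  44233 = 7^1*71^1*89^1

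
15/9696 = 5/3232=0.00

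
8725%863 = 95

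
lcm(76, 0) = 0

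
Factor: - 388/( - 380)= 5^ ( - 1 )*19^(  -  1)*97^1 = 97/95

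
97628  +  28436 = 126064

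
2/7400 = 1/3700 = 0.00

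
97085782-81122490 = 15963292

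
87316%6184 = 740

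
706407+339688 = 1046095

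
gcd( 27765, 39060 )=45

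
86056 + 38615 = 124671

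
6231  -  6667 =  - 436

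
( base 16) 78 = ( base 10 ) 120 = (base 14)88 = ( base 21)5F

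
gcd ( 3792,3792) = 3792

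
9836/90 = 109 + 13/45 = 109.29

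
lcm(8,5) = 40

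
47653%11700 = 853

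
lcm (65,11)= 715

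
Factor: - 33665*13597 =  -457743005= - 5^1*6733^1 * 13597^1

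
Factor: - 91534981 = - 91534981^1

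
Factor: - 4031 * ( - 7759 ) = 31276529 = 29^1*139^1*7759^1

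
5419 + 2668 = 8087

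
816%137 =131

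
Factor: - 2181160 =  - 2^3 *5^1 *31^1*1759^1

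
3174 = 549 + 2625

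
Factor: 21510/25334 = 45/53 = 3^2*5^1*53^(- 1) 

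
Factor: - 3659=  - 3659^1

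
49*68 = 3332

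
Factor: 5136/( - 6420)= - 2^2*5^( -1) = - 4/5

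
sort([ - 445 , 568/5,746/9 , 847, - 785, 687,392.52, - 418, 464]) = [  -  785 ,-445, - 418, 746/9, 568/5,392.52, 464, 687, 847] 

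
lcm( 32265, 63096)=2839320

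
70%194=70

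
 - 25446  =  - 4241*6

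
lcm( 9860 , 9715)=660620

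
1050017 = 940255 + 109762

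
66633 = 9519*7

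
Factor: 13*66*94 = 80652 = 2^2*3^1 * 11^1*13^1*47^1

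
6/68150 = 3/34075 = 0.00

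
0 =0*1511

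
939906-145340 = 794566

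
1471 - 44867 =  - 43396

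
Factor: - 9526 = - 2^1*11^1* 433^1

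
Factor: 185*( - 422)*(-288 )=2^6* 3^2*5^1*37^1 * 211^1 = 22484160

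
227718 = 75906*3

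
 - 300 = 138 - 438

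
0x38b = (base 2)1110001011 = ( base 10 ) 907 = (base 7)2434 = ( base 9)1217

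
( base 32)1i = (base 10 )50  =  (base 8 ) 62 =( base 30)1k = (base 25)20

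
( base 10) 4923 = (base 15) 16d3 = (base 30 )5e3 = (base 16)133B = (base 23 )971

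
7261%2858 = 1545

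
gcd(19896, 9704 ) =8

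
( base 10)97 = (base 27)3g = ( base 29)3A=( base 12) 81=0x61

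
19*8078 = 153482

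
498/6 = 83=83.00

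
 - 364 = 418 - 782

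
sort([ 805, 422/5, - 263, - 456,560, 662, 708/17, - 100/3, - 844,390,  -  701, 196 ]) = [ - 844, - 701, - 456 ,-263, - 100/3, 708/17,422/5, 196, 390, 560 , 662,  805 ] 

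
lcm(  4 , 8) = 8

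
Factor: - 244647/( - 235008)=2^( - 9)*13^1*41^1 = 533/512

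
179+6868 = 7047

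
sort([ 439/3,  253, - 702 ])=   [ - 702, 439/3 , 253]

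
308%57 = 23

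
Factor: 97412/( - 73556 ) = - 7^2*37^( - 1 )=- 49/37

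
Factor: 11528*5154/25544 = 7426914/3193 = 2^1 * 3^1*11^1* 31^( - 1) * 103^( - 1 )*131^1*859^1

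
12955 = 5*2591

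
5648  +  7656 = 13304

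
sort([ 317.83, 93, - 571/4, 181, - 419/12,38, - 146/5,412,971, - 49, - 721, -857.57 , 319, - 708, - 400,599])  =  [ - 857.57, - 721, - 708, - 400, - 571/4, - 49, - 419/12, - 146/5,38, 93, 181,317.83,319,412,  599,971 ]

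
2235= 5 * 447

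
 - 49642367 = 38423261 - 88065628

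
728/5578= 364/2789  =  0.13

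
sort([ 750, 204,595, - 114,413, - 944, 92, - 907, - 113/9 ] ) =[ - 944,-907,  -  114, - 113/9, 92,204, 413,  595,  750 ] 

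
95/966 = 95/966 = 0.10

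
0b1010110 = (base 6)222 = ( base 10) 86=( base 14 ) 62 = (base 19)4a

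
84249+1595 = 85844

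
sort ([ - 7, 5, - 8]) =[ -8 , -7 , 5]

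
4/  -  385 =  - 1 + 381/385 = - 0.01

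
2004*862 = 1727448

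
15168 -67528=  - 52360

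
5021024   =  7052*712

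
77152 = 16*4822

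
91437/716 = 91437/716 = 127.71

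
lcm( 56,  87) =4872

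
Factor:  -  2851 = -2851^1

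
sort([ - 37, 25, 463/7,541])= [-37,  25,463/7, 541]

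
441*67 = 29547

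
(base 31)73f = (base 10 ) 6835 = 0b1101010110011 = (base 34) 5V1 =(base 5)204320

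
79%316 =79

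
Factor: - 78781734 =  - 2^1*3^4*486307^1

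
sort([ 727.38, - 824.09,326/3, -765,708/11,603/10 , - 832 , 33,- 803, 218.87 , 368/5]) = [- 832, - 824.09, - 803, - 765,33,603/10, 708/11,  368/5,326/3,218.87,  727.38] 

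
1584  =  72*22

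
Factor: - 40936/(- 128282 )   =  2^2*7^( - 2 )*11^( - 1)*43^1 = 172/539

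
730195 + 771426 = 1501621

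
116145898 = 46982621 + 69163277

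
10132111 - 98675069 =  - 88542958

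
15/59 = 15/59 = 0.25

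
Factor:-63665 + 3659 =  - 60006 = - 2^1 * 3^1 * 73^1  *137^1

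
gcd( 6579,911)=1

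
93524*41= 3834484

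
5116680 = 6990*732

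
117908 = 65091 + 52817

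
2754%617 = 286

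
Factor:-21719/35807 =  - 37^1*61^( - 1)  =  - 37/61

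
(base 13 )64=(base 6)214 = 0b1010010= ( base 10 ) 82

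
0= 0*338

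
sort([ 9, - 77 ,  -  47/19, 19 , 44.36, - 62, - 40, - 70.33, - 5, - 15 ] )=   [ - 77, -70.33, - 62, - 40, - 15, - 5, - 47/19, 9,19,44.36]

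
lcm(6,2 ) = 6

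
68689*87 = 5975943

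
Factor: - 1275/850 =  - 2^ (-1 )*3^1  =  -3/2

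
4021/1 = 4021=4021.00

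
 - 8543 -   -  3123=-5420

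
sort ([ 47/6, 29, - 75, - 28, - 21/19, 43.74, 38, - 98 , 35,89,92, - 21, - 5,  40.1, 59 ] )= [ - 98, - 75, - 28, - 21, - 5, - 21/19, 47/6, 29,35, 38,40.1,43.74, 59,89, 92] 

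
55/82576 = 55/82576 = 0.00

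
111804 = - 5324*(-21 )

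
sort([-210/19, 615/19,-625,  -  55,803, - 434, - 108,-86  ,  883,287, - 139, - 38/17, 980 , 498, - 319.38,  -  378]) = [-625, - 434, - 378, - 319.38, - 139 , - 108,  -  86,-55, - 210/19, - 38/17, 615/19,287,498,803, 883,980]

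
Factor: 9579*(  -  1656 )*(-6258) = 2^4*3^4 *7^1*23^1*31^1*103^1 * 149^1 = 99269552592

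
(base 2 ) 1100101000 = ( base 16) 328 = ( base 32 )P8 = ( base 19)24A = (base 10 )808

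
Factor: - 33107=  - 33107^1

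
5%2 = 1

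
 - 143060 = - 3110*46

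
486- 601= - 115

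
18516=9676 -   -  8840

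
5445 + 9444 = 14889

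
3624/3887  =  3624/3887=0.93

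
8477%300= 77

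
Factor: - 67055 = -5^1*13411^1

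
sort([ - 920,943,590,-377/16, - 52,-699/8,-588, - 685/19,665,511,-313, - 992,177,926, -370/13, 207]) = [ - 992,-920,-588,- 313, - 699/8,-52,-685/19, - 370/13, - 377/16,177, 207,511,590,665,926, 943]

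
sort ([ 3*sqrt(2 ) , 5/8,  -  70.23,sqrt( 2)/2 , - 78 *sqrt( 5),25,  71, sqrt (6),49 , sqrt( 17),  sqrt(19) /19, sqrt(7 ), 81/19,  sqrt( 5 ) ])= [-78 *sqrt ( 5)  ,-70.23, sqrt( 19) /19,5/8, sqrt(2 )/2 , sqrt( 5), sqrt( 6), sqrt( 7) , sqrt( 17),3 * sqrt( 2) , 81/19,25, 49 , 71 ]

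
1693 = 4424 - 2731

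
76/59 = 76/59 = 1.29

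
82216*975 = 80160600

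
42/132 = 7/22  =  0.32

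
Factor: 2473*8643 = 21374139 = 3^1*43^1*67^1*2473^1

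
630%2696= 630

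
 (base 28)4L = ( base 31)49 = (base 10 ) 133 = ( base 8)205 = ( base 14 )97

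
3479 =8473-4994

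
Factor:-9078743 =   -  59^1*153877^1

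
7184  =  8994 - 1810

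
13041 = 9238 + 3803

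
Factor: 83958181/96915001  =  157^(- 1 )*313^1*268237^1 * 617293^( - 1)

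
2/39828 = 1/19914 = 0.00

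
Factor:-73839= - 3^1*151^1*163^1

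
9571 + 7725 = 17296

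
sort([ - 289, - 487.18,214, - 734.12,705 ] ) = [-734.12, - 487.18, - 289, 214,705 ]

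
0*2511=0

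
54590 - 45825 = 8765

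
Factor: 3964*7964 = 2^4*11^1 * 181^1*991^1=31569296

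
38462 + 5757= 44219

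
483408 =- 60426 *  (-8)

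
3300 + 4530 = 7830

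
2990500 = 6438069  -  3447569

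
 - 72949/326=-72949/326= - 223.77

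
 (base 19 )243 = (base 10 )801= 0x321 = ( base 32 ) P1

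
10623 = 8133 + 2490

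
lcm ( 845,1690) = 1690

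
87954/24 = 3664+3/4 = 3664.75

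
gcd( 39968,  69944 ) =9992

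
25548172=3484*7333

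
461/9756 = 461/9756 = 0.05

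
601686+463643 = 1065329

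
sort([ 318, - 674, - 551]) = [ - 674, - 551, 318]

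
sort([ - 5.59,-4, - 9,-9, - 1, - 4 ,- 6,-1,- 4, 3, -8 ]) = [ - 9, - 9,-8,-6, - 5.59, - 4,-4, - 4 , - 1 , - 1,3 ] 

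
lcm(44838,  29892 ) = 89676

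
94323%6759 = 6456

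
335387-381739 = -46352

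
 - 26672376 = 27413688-54086064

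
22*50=1100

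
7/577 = 7/577 = 0.01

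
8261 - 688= 7573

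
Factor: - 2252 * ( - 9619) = 2^2 * 563^1*9619^1  =  21661988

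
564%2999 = 564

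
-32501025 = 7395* ( - 4395) 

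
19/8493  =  1/447=0.00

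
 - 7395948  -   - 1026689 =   -  6369259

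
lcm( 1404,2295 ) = 119340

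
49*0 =0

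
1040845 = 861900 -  - 178945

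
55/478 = 55/478 = 0.12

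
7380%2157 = 909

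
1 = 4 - 3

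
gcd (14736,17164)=4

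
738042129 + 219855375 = 957897504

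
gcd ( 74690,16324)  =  154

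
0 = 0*17669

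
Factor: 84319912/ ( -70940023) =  - 2^3 * 7^( - 1)*11^( - 1) * 53^( - 1)*1907^1*5527^1*17383^(-1) 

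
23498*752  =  17670496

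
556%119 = 80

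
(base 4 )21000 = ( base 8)1100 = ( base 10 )576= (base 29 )JP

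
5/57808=5/57808 = 0.00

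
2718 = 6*453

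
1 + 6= 7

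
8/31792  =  1/3974  =  0.00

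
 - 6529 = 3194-9723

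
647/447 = 1 +200/447 = 1.45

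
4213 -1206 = 3007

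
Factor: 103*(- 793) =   -  13^1*61^1 * 103^1 = -81679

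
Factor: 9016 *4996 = 45043936 = 2^5*7^2* 23^1*1249^1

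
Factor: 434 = 2^1*7^1*31^1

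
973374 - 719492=253882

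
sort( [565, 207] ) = [ 207,565 ]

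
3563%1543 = 477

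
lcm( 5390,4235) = 59290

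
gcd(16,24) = 8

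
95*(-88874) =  - 8443030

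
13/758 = 13/758 = 0.02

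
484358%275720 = 208638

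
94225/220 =18845/44= 428.30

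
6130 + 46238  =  52368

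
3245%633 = 80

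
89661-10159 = 79502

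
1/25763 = 1/25763 = 0.00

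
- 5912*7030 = -41561360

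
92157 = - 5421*(-17)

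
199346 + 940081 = 1139427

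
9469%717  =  148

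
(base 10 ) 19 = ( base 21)j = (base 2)10011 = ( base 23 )j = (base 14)15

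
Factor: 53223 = 3^1*113^1 * 157^1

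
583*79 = 46057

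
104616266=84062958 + 20553308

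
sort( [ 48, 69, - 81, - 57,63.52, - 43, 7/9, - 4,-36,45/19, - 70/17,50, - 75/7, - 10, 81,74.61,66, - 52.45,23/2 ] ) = [ - 81,- 57, - 52.45 , - 43, - 36, - 75/7, - 10, - 70/17, - 4,7/9,45/19,23/2,48,50,63.52,66,  69,74.61 , 81 ]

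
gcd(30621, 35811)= 519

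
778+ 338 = 1116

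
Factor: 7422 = 2^1 *3^1*1237^1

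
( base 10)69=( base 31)27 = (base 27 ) 2F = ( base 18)3F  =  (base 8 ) 105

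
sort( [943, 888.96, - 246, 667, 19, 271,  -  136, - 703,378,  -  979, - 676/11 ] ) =[ - 979, - 703, - 246, - 136, -676/11, 19,271, 378, 667,888.96,943] 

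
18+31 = 49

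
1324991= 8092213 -6767222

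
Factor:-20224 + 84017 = 63793^1  =  63793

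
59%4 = 3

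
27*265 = 7155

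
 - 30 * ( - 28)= 840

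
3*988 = 2964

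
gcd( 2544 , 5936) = 848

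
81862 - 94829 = - 12967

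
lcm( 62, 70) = 2170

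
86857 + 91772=178629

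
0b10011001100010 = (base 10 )9826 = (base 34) 8h0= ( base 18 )1C5G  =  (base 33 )90P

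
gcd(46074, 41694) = 6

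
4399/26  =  169 + 5/26 = 169.19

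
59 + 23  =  82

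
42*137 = 5754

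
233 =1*233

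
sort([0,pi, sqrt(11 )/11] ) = [ 0, sqrt(11 ) /11, pi]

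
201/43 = 4 + 29/43 = 4.67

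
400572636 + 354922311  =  755494947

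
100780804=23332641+77448163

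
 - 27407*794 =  - 21761158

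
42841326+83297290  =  126138616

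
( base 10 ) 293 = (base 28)ad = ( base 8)445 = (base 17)104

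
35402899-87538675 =-52135776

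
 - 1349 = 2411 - 3760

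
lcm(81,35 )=2835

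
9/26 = 9/26 = 0.35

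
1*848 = 848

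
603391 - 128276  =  475115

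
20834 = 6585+14249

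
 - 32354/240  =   - 16177/120 = - 134.81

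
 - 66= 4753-4819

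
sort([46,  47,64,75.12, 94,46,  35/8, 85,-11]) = [ - 11,35/8,46,46,47,64,75.12, 85, 94 ] 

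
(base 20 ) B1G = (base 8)10524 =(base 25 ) 72b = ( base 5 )120221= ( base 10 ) 4436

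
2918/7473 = 2918/7473  =  0.39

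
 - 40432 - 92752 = -133184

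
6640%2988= 664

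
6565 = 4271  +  2294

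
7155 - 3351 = 3804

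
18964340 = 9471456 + 9492884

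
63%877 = 63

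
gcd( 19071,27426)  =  3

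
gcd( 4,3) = 1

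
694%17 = 14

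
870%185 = 130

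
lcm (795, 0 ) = 0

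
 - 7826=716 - 8542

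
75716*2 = 151432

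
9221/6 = 9221/6 = 1536.83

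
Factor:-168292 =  - 2^2*42073^1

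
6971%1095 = 401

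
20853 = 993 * 21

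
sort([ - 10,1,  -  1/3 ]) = [ - 10,-1/3, 1]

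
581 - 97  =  484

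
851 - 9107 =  - 8256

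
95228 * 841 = 80086748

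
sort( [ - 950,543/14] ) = [ - 950, 543/14]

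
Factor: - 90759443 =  - 1901^1* 47743^1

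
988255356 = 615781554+372473802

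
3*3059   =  9177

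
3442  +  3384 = 6826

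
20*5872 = 117440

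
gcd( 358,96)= 2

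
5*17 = 85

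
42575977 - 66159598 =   -  23583621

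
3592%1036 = 484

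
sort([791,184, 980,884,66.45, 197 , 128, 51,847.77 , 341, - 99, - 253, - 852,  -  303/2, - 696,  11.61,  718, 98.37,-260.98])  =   [-852, - 696, - 260.98,-253, - 303/2,-99,11.61 , 51,66.45,98.37, 128, 184,197, 341,718, 791, 847.77,884,980 ] 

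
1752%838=76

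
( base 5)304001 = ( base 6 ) 113420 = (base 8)23224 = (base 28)CGK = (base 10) 9876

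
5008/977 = 5 + 123/977 = 5.13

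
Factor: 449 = 449^1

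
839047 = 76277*11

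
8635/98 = 8635/98 = 88.11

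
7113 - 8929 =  - 1816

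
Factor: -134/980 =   -  2^(-1)*5^( - 1)*7^(  -  2)*67^1 = -  67/490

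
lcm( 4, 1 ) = 4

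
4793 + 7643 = 12436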